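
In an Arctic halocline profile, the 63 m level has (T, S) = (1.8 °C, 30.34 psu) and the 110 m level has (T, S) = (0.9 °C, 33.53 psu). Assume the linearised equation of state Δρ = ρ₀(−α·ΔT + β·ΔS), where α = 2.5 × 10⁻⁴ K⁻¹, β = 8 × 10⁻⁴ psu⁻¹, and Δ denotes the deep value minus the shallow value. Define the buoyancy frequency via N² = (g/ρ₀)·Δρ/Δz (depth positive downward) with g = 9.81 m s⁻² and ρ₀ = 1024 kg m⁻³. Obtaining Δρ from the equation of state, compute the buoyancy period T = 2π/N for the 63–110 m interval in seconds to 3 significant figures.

ΔT = -0.9 K, ΔS = +3.19 psu (deep − shallow).
Δρ/ρ₀ = −αΔT + βΔS = 2.25 × 10⁻⁴ + 2.552 × 10⁻³ = 2.777 × 10⁻³, so Δρ ≈ 2.844 kg m⁻³.
N² = (g/ρ₀)·Δρ/Δz = g·(Δρ/ρ₀)/Δz = 9.81 × 2.777 × 10⁻³ / 47 = 5.7962 × 10⁻⁴ s⁻².
N = √(5.7962 × 10⁻⁴) = 0.024075 rad s⁻¹ → T = 2π/N = 260.98 s ≈ 261 s.

261 s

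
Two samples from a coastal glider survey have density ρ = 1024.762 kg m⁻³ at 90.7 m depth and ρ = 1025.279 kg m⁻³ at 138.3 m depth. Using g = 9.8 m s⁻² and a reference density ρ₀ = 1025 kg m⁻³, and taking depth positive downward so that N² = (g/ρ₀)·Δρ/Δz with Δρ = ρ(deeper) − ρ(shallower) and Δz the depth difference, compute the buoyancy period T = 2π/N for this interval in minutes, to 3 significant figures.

Δρ = 1025.279 − 1024.762 = 0.517 kg m⁻³ over Δz = 138.3 − 90.7 = 47.6 m.
N² = (9.8/1025) × (0.517/47.6) = 1.0385 × 10⁻⁴ s⁻².
N = √(1.0385 × 10⁻⁴) = 0.010191 rad s⁻¹, so T = 2π/N = 616.54 s = 10.276 min ≈ 10.3 min.

10.3 min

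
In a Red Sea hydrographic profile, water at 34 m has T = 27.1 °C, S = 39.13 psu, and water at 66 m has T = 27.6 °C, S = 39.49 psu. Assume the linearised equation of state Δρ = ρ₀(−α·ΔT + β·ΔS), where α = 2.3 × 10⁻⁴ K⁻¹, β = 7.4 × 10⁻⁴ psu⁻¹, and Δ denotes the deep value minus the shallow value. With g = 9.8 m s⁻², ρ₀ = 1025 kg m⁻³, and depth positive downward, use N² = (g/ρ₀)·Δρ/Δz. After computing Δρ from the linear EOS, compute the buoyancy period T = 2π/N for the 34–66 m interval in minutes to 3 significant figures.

ΔT = +0.5 K, ΔS = +0.36 psu (deep − shallow).
Δρ/ρ₀ = −αΔT + βΔS = -1.15 × 10⁻⁴ + 2.664 × 10⁻⁴ = 1.514 × 10⁻⁴, so Δρ ≈ 0.1552 kg m⁻³.
N² = (g/ρ₀)·Δρ/Δz = g·(Δρ/ρ₀)/Δz = 9.8 × 1.514 × 10⁻⁴ / 32 = 4.6366 × 10⁻⁵ s⁻².
N = √(4.6366 × 10⁻⁵) = 6.8093 × 10⁻³ rad s⁻¹ → T = 2π/N = 922.74 s = 15.379 min ≈ 15.4 min.

15.4 min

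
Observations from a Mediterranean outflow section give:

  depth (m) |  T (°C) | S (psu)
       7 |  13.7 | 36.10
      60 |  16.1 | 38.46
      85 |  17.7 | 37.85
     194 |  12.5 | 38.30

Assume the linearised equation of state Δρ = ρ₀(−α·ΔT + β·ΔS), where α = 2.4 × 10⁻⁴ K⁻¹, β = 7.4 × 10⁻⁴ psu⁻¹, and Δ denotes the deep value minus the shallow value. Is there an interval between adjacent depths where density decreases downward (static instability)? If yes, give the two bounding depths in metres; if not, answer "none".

Evaluate Δρ/ρ₀ = −αΔT + βΔS across each adjacent pair:
  7–60 m: −αΔT+βΔS = −(2.4 × 10⁻⁴)(+2.4)+(7.4 × 10⁻⁴)(+2.36) = 1.2 × 10⁻³ → stable
  60–85 m: −αΔT+βΔS = −(2.4 × 10⁻⁴)(+1.6)+(7.4 × 10⁻⁴)(-0.61) = -8.4 × 10⁻⁴ → UNSTABLE
  85–194 m: −αΔT+βΔS = −(2.4 × 10⁻⁴)(-5.2)+(7.4 × 10⁻⁴)(+0.45) = 1.6 × 10⁻³ → stable
The 60–85 m interval has Δρ < 0: lighter water underlies denser water.

60–85 m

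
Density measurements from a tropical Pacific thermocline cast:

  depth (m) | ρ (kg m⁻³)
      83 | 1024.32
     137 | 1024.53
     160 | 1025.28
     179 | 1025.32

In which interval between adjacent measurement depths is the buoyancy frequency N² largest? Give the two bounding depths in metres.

Compute the density gradient over each adjacent pair:
  83–137 m: Δρ/Δz = 0.21/54 = 3.9 × 10⁻³ kg m⁻⁴
  137–160 m: Δρ/Δz = 0.75/23 = 0.033 kg m⁻⁴
  160–179 m: Δρ/Δz = 0.04/19 = 2.1 × 10⁻³ kg m⁻⁴
The largest gradient is in the 137–160 m interval — the pycnocline.

137–160 m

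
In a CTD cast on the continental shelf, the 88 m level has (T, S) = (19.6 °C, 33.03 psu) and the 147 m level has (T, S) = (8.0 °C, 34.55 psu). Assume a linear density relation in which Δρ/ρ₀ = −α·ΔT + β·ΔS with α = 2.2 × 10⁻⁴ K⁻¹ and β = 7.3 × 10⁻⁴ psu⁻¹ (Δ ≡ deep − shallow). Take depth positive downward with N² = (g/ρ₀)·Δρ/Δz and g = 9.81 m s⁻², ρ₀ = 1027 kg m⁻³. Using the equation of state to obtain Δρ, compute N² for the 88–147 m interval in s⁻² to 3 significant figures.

ΔT = -11.6 K, ΔS = +1.52 psu (deep − shallow).
Δρ/ρ₀ = −αΔT + βΔS = 2.552 × 10⁻³ + 1.1096 × 10⁻³ = 3.6616 × 10⁻³, so Δρ ≈ 3.760 kg m⁻³.
N² = (g/ρ₀)·Δρ/Δz = g·(Δρ/ρ₀)/Δz = 9.81 × 3.6616 × 10⁻³ / 59 = 6.0882 × 10⁻⁴ s⁻² ≈ 6.09 × 10⁻⁴ s⁻².

6.09 × 10⁻⁴ s⁻²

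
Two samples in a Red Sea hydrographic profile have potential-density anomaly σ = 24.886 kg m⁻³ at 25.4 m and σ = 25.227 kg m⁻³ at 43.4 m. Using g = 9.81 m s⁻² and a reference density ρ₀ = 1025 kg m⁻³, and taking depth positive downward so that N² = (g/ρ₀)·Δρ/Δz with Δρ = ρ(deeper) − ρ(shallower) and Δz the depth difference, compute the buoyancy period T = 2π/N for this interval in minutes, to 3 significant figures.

Δρ = 1025.227 − 1024.886 = 0.341 kg m⁻³ over Δz = 43.4 − 25.4 = 18 m.
N² = (9.81/1025) × (0.341/18) = 1.8131 × 10⁻⁴ s⁻².
N = √(1.8131 × 10⁻⁴) = 0.013465 rad s⁻¹, so T = 2π/N = 466.63 s = 7.7772 min ≈ 7.78 min.

7.78 min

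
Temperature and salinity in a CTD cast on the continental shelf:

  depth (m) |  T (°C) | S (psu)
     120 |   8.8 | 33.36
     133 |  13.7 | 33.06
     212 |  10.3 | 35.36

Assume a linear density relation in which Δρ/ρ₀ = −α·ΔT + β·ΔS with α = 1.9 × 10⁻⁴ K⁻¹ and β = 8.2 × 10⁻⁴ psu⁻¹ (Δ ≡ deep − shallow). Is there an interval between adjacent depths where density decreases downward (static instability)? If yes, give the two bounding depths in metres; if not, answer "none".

Evaluate Δρ/ρ₀ = −αΔT + βΔS across each adjacent pair:
  120–133 m: −αΔT+βΔS = −(1.9 × 10⁻⁴)(+4.9)+(8.2 × 10⁻⁴)(-0.30) = -1.2 × 10⁻³ → UNSTABLE
  133–212 m: −αΔT+βΔS = −(1.9 × 10⁻⁴)(-3.4)+(8.2 × 10⁻⁴)(+2.30) = 2.5 × 10⁻³ → stable
The 120–133 m interval has Δρ < 0: lighter water underlies denser water.

120–133 m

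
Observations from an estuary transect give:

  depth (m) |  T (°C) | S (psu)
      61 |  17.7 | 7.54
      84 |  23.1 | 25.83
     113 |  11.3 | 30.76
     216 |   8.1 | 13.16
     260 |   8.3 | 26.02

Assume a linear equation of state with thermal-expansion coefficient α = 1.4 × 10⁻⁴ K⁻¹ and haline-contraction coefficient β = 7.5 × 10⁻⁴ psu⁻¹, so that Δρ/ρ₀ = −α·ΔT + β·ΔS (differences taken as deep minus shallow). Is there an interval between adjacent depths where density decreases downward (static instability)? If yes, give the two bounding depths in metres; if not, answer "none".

Evaluate Δρ/ρ₀ = −αΔT + βΔS across each adjacent pair:
  61–84 m: −αΔT+βΔS = −(1.4 × 10⁻⁴)(+5.4)+(7.5 × 10⁻⁴)(+18.29) = 0.013 → stable
  84–113 m: −αΔT+βΔS = −(1.4 × 10⁻⁴)(-11.8)+(7.5 × 10⁻⁴)(+4.93) = 5.3 × 10⁻³ → stable
  113–216 m: −αΔT+βΔS = −(1.4 × 10⁻⁴)(-3.2)+(7.5 × 10⁻⁴)(-17.60) = -0.013 → UNSTABLE
  216–260 m: −αΔT+βΔS = −(1.4 × 10⁻⁴)(+0.2)+(7.5 × 10⁻⁴)(+12.86) = 9.6 × 10⁻³ → stable
The 113–216 m interval has Δρ < 0: lighter water underlies denser water.

113–216 m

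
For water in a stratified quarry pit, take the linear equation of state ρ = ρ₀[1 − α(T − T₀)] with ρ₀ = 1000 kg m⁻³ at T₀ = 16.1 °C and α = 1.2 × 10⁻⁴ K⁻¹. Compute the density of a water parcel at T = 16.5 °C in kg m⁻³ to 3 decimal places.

999.952 kg m⁻³

T − T₀ = +0.4 K.
Bracket = 1 − α·(+0.4) = 1 + (-4.80 × 10⁻⁵) = 0.9999520.
ρ = 1000 × 0.9999520 = 999.952 kg m⁻³.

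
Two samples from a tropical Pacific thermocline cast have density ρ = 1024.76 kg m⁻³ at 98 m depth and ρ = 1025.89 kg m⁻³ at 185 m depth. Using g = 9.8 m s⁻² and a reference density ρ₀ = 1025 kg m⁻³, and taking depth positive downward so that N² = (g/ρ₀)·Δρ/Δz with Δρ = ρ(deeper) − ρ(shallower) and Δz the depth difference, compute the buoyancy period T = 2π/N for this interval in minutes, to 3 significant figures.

Δρ = 1025.89 − 1024.76 = 1.13 kg m⁻³ over Δz = 185 − 98 = 87 m.
N² = (9.8/1025) × (1.13/87) = 1.2418 × 10⁻⁴ s⁻².
N = √(1.2418 × 10⁻⁴) = 0.011144 rad s⁻¹, so T = 2π/N = 563.82 s = 9.3970 min ≈ 9.40 min.

9.40 min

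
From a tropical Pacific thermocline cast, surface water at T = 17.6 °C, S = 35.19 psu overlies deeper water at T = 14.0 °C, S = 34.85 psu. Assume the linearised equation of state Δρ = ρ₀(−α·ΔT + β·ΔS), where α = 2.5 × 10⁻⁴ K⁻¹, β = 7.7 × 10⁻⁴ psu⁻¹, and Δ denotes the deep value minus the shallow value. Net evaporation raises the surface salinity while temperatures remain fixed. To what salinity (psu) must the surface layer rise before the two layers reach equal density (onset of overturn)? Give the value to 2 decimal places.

36.02 psu

Neutral buoyancy requires −α(T_deep − T_surf) + β(S_deep − S_surf′) = 0.
S_surf′ = S_deep − (α/β)·ΔT = 34.85 − (2.5 × 10⁻⁴/7.7 × 10⁻⁴)·(-3.6) = 36.0188 psu.
Increase required: 36.0188 − 35.19 = 0.8288 psu.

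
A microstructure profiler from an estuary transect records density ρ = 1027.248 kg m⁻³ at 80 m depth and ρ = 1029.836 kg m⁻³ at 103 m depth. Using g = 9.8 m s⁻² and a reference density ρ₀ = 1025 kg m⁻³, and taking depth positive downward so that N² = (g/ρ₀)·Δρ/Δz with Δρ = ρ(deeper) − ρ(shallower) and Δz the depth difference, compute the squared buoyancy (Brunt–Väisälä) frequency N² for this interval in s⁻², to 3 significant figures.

1.08 × 10⁻³ s⁻²

Δρ = 1029.836 − 1027.248 = 2.588 kg m⁻³ over Δz = 103 − 80 = 23 m.
N² = (9.8/1025) × (2.588/23) = 1.0758 × 10⁻³ s⁻² ≈ 1.08 × 10⁻³ s⁻².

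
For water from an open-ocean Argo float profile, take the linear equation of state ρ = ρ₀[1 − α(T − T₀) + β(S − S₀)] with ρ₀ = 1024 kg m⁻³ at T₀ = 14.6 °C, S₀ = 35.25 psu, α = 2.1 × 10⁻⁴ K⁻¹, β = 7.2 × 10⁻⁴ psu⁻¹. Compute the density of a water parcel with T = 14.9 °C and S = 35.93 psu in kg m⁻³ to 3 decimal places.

1024.437 kg m⁻³

T − T₀ = +0.3 K, S − S₀ = +0.68 psu.
Bracket = 1 − α·(+0.3) + β·(+0.68) = 1 + (4.266 × 10⁻⁴) = 1.0004266.
ρ = 1024 × 1.0004266 = 1024.437 kg m⁻³.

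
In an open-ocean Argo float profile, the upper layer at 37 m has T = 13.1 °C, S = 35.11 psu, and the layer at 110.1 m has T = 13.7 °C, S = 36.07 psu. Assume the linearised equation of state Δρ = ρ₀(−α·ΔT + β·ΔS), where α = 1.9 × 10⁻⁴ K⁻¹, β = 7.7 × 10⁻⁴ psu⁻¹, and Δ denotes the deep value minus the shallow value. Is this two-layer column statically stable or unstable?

ΔT = 13.7 − 13.1 = +0.6 K and ΔS = 36.07 − 35.11 = +0.96 psu (deep − shallow).
−αΔT = -1.14 × 10⁻⁴; βΔS = 7.392 × 10⁻⁴; sum Δρ/ρ₀ = 6.252 × 10⁻⁴.
Δρ/ρ₀ > 0, so Δρ > 0: deeper water is denser → statically stable.

stable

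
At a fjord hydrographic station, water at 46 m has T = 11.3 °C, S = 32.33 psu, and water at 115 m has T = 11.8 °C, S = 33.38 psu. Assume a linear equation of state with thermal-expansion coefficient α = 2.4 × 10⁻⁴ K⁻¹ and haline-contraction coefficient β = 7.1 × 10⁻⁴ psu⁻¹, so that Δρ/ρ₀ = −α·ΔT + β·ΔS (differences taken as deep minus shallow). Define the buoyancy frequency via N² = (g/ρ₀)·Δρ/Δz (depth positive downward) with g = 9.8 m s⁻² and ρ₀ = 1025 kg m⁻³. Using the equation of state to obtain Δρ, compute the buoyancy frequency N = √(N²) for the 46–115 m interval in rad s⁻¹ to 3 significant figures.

9.43 × 10⁻³ rad s⁻¹

ΔT = +0.5 K, ΔS = +1.05 psu (deep − shallow).
Δρ/ρ₀ = −αΔT + βΔS = -1.20 × 10⁻⁴ + 7.455 × 10⁻⁴ = 6.255 × 10⁻⁴, so Δρ ≈ 0.6411 kg m⁻³.
N² = (g/ρ₀)·Δρ/Δz = g·(Δρ/ρ₀)/Δz = 9.8 × 6.255 × 10⁻⁴ / 69 = 8.8839 × 10⁻⁵ s⁻².
N = √(8.8839 × 10⁻⁵) = 9.4254 × 10⁻³ rad s⁻¹ ≈ 9.43 × 10⁻³ rad s⁻¹.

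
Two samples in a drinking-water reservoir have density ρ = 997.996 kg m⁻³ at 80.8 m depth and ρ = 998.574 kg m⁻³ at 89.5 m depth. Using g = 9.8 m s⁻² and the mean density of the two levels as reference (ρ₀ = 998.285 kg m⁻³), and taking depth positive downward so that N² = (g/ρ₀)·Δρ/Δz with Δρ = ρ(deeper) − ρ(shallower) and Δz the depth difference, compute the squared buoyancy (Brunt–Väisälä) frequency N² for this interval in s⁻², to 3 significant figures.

6.52 × 10⁻⁴ s⁻²

Δρ = 998.574 − 997.996 = 0.578 kg m⁻³ over Δz = 89.5 − 80.8 = 8.7 m.
N² = (9.8/998.285) × (0.578/8.7) = 6.5220 × 10⁻⁴ s⁻² ≈ 6.52 × 10⁻⁴ s⁻².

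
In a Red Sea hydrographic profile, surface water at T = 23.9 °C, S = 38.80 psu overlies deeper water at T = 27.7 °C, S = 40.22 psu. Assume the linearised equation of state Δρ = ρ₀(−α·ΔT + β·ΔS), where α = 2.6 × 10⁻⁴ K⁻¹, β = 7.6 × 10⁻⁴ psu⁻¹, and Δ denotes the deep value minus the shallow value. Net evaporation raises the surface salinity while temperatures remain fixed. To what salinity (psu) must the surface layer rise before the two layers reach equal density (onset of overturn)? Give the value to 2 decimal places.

Neutral buoyancy requires −α(T_deep − T_surf) + β(S_deep − S_surf′) = 0.
S_surf′ = S_deep − (α/β)·ΔT = 40.22 − (2.6 × 10⁻⁴/7.6 × 10⁻⁴)·(+3.8) = 38.9200 psu.
Increase required: 38.9200 − 38.80 = 0.1200 psu.

38.92 psu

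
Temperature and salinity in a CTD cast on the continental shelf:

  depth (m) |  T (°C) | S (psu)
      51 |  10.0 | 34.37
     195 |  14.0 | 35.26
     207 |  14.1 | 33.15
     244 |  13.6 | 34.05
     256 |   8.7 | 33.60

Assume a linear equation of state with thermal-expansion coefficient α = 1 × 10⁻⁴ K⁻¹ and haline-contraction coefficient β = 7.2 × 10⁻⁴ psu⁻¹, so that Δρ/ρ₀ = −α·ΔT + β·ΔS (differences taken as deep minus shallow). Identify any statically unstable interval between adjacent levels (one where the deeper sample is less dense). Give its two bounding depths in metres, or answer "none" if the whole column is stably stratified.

195–207 m

Evaluate Δρ/ρ₀ = −αΔT + βΔS across each adjacent pair:
  51–195 m: −αΔT+βΔS = −(1 × 10⁻⁴)(+4.0)+(7.2 × 10⁻⁴)(+0.89) = 2.4 × 10⁻⁴ → stable
  195–207 m: −αΔT+βΔS = −(1 × 10⁻⁴)(+0.1)+(7.2 × 10⁻⁴)(-2.11) = -1.5 × 10⁻³ → UNSTABLE
  207–244 m: −αΔT+βΔS = −(1 × 10⁻⁴)(-0.5)+(7.2 × 10⁻⁴)(+0.90) = 7.0 × 10⁻⁴ → stable
  244–256 m: −αΔT+βΔS = −(1 × 10⁻⁴)(-4.9)+(7.2 × 10⁻⁴)(-0.45) = 1.7 × 10⁻⁴ → stable
The 195–207 m interval has Δρ < 0: lighter water underlies denser water.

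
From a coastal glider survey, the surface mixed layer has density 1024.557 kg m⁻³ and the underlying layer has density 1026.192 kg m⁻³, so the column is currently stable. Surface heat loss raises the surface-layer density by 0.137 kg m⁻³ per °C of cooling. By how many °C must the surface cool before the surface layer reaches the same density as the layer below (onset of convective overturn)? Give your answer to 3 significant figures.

11.9 °C

Density deficit of the surface layer: 1026.192 − 1024.557 = 1.635 kg m⁻³.
Required change = 1.635 / 0.137 = 11.9 °C.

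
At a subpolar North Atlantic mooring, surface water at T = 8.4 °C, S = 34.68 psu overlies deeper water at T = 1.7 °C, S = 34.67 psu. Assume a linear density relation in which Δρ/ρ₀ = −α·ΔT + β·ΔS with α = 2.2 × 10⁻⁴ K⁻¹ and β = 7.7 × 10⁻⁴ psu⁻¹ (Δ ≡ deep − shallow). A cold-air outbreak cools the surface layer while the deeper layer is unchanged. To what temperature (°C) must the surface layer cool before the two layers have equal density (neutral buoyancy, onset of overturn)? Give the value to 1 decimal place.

1.7 °C

Neutral buoyancy requires Δρ = 0, i.e. −α(T_deep − T_surf′) + β(S_deep − S_surf) = 0.
T_surf′ = T_deep − (β/α)·ΔS = 1.7 − (7.7 × 10⁻⁴/2.2 × 10⁻⁴)·(-0.01) = 1.735 °C.
Cooling required: 8.4 − (1.735) = 6.665 °C.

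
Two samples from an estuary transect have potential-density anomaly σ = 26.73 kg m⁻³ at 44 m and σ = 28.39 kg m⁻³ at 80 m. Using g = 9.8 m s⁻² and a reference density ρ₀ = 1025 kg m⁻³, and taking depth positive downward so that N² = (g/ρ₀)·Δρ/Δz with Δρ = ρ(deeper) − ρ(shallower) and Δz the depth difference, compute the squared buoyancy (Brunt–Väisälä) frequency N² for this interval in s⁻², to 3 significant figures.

Δρ = 1028.39 − 1026.73 = 1.66 kg m⁻³ over Δz = 80 − 44 = 36 m.
N² = (9.8/1025) × (1.66/36) = 4.4087 × 10⁻⁴ s⁻² ≈ 4.41 × 10⁻⁴ s⁻².
A positive N² confirms static stability across the interval.

4.41 × 10⁻⁴ s⁻²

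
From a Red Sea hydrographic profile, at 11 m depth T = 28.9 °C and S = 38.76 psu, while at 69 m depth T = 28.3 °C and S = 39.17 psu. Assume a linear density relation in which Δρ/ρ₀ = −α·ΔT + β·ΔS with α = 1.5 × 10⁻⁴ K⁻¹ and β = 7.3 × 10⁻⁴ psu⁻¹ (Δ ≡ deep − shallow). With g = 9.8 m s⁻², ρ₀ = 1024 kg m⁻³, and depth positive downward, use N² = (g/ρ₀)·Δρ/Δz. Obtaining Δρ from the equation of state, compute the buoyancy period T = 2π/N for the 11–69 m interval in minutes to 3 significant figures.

12.9 min

ΔT = -0.6 K, ΔS = +0.41 psu (deep − shallow).
Δρ/ρ₀ = −αΔT + βΔS = 9.00 × 10⁻⁵ + 2.993 × 10⁻⁴ = 3.893 × 10⁻⁴, so Δρ ≈ 0.3986 kg m⁻³.
N² = (g/ρ₀)·Δρ/Δz = g·(Δρ/ρ₀)/Δz = 9.8 × 3.893 × 10⁻⁴ / 58 = 6.5778 × 10⁻⁵ s⁻².
N = √(6.5778 × 10⁻⁵) = 8.1104 × 10⁻³ rad s⁻¹ → T = 2π/N = 774.71 s = 12.912 min ≈ 12.9 min.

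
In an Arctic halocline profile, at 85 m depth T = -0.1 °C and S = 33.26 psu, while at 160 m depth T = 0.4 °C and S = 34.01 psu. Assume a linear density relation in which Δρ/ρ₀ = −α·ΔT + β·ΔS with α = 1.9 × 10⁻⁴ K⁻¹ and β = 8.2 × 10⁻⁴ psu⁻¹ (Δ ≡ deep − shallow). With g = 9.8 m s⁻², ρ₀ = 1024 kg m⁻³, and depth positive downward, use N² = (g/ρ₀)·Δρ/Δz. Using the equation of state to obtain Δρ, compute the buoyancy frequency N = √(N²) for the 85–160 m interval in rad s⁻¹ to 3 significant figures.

8.24 × 10⁻³ rad s⁻¹

ΔT = +0.5 K, ΔS = +0.75 psu (deep − shallow).
Δρ/ρ₀ = −αΔT + βΔS = -9.50 × 10⁻⁵ + 6.15 × 10⁻⁴ = 5.20 × 10⁻⁴, so Δρ ≈ 0.5325 kg m⁻³.
N² = (g/ρ₀)·Δρ/Δz = g·(Δρ/ρ₀)/Δz = 9.8 × 5.20 × 10⁻⁴ / 75 = 6.7947 × 10⁻⁵ s⁻².
N = √(6.7947 × 10⁻⁵) = 8.2430 × 10⁻³ rad s⁻¹ ≈ 8.24 × 10⁻³ rad s⁻¹.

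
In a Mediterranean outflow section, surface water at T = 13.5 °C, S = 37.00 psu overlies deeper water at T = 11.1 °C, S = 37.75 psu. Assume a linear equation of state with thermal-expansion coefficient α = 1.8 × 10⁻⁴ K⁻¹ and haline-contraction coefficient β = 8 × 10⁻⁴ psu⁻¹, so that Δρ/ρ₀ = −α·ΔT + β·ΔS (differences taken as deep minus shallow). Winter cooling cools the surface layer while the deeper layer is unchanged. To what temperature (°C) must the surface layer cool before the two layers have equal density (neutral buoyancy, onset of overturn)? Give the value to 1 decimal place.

Neutral buoyancy requires Δρ = 0, i.e. −α(T_deep − T_surf′) + β(S_deep − S_surf) = 0.
T_surf′ = T_deep − (β/α)·ΔS = 11.1 − (8 × 10⁻⁴/1.8 × 10⁻⁴)·(+0.75) = 7.767 °C.
Cooling required: 13.5 − (7.767) = 5.733 °C.

7.8 °C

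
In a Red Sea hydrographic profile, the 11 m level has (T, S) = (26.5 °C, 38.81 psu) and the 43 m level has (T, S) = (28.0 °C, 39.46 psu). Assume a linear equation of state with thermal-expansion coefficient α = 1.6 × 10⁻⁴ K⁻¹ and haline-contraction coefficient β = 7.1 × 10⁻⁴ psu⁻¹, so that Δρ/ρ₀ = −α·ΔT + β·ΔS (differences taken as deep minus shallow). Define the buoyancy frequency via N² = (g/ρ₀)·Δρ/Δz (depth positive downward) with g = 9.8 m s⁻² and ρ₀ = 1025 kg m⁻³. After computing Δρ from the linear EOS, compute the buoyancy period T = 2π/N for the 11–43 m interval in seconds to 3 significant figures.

763 s

ΔT = +1.5 K, ΔS = +0.65 psu (deep − shallow).
Δρ/ρ₀ = −αΔT + βΔS = -2.40 × 10⁻⁴ + 4.615 × 10⁻⁴ = 2.215 × 10⁻⁴, so Δρ ≈ 0.2270 kg m⁻³.
N² = (g/ρ₀)·Δρ/Δz = g·(Δρ/ρ₀)/Δz = 9.8 × 2.215 × 10⁻⁴ / 32 = 6.7834 × 10⁻⁵ s⁻².
N = √(6.7834 × 10⁻⁵) = 8.2361 × 10⁻³ rad s⁻¹ → T = 2π/N = 762.88 s ≈ 763 s.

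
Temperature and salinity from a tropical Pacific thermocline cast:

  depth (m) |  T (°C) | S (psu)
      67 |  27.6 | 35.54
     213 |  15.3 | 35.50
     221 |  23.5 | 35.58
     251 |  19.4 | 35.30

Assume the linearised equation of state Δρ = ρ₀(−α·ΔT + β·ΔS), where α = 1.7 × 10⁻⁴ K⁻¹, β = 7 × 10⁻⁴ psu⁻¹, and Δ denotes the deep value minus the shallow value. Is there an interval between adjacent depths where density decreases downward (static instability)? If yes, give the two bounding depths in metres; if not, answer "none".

Evaluate Δρ/ρ₀ = −αΔT + βΔS across each adjacent pair:
  67–213 m: −αΔT+βΔS = −(1.7 × 10⁻⁴)(-12.3)+(7 × 10⁻⁴)(-0.04) = 2.1 × 10⁻³ → stable
  213–221 m: −αΔT+βΔS = −(1.7 × 10⁻⁴)(+8.2)+(7 × 10⁻⁴)(+0.08) = -1.3 × 10⁻³ → UNSTABLE
  221–251 m: −αΔT+βΔS = −(1.7 × 10⁻⁴)(-4.1)+(7 × 10⁻⁴)(-0.28) = 5.0 × 10⁻⁴ → stable
The 213–221 m interval has Δρ < 0: lighter water underlies denser water.

213–221 m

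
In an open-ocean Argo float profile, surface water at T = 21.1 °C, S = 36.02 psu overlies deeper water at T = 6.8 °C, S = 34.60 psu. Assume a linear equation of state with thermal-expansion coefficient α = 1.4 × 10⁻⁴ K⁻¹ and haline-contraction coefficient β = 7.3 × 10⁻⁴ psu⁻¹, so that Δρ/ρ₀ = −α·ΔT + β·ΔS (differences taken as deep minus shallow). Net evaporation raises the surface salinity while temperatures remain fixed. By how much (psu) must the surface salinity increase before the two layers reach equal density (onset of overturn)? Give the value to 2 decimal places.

Neutral buoyancy requires −α(T_deep − T_surf) + β(S_deep − S_surf′) = 0.
S_surf′ = S_deep − (α/β)·ΔT = 34.60 − (1.4 × 10⁻⁴/7.3 × 10⁻⁴)·(-14.3) = 37.3425 psu.
Increase required: 37.3425 − 36.02 = 1.3225 psu.

1.32 psu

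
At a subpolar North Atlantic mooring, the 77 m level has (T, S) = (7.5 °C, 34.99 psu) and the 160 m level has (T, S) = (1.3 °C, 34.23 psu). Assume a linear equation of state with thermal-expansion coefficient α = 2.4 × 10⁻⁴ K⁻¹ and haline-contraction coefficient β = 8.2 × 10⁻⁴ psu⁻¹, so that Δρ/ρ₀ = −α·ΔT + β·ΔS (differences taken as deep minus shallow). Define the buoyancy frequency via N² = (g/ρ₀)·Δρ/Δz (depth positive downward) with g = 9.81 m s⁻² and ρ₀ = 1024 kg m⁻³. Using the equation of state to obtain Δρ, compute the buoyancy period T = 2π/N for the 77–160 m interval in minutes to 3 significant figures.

10.4 min

ΔT = -6.2 K, ΔS = -0.76 psu (deep − shallow).
Δρ/ρ₀ = −αΔT + βΔS = 1.488 × 10⁻³ − 6.232 × 10⁻⁴ = 8.648 × 10⁻⁴, so Δρ ≈ 0.8856 kg m⁻³.
N² = (g/ρ₀)·Δρ/Δz = g·(Δρ/ρ₀)/Δz = 9.81 × 8.648 × 10⁻⁴ / 83 = 1.0221 × 10⁻⁴ s⁻².
N = √(1.0221 × 10⁻⁴) = 0.010110 rad s⁻¹ → T = 2π/N = 621.48 s = 10.358 min ≈ 10.4 min.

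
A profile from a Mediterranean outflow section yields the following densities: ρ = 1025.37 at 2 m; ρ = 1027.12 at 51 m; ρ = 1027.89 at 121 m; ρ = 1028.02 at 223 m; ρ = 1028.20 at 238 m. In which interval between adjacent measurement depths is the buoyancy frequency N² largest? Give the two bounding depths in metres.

Compute the density gradient over each adjacent pair:
  2–51 m: Δρ/Δz = 1.75/49 = 0.036 kg m⁻⁴
  51–121 m: Δρ/Δz = 0.77/70 = 0.011 kg m⁻⁴
  121–223 m: Δρ/Δz = 0.13/102 = 1.3 × 10⁻³ kg m⁻⁴
  223–238 m: Δρ/Δz = 0.18/15 = 0.012 kg m⁻⁴
The largest gradient is in the 2–51 m interval — the pycnocline.

2–51 m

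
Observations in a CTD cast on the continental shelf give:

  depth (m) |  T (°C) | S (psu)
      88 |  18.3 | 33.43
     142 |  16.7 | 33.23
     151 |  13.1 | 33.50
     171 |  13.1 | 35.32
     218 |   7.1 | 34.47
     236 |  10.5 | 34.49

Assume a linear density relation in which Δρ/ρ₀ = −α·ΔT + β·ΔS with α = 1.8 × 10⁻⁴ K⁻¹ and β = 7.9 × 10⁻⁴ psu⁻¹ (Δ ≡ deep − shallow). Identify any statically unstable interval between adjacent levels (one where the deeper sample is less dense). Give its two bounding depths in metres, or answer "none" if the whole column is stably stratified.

Evaluate Δρ/ρ₀ = −αΔT + βΔS across each adjacent pair:
  88–142 m: −αΔT+βΔS = −(1.8 × 10⁻⁴)(-1.6)+(7.9 × 10⁻⁴)(-0.20) = 1.3 × 10⁻⁴ → stable
  142–151 m: −αΔT+βΔS = −(1.8 × 10⁻⁴)(-3.6)+(7.9 × 10⁻⁴)(+0.27) = 8.6 × 10⁻⁴ → stable
  151–171 m: −αΔT+βΔS = −(1.8 × 10⁻⁴)(+0.0)+(7.9 × 10⁻⁴)(+1.82) = 1.4 × 10⁻³ → stable
  171–218 m: −αΔT+βΔS = −(1.8 × 10⁻⁴)(-6.0)+(7.9 × 10⁻⁴)(-0.85) = 4.1 × 10⁻⁴ → stable
  218–236 m: −αΔT+βΔS = −(1.8 × 10⁻⁴)(+3.4)+(7.9 × 10⁻⁴)(+0.02) = -6.0 × 10⁻⁴ → UNSTABLE
The 218–236 m interval has Δρ < 0: lighter water underlies denser water.

218–236 m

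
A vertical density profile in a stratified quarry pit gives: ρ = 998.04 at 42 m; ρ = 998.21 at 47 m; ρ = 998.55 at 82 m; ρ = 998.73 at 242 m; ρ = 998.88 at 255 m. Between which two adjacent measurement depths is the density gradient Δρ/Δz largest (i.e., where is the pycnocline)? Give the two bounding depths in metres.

Compute the density gradient over each adjacent pair:
  42–47 m: Δρ/Δz = 0.17/5 = 0.034 kg m⁻⁴
  47–82 m: Δρ/Δz = 0.34/35 = 9.7 × 10⁻³ kg m⁻⁴
  82–242 m: Δρ/Δz = 0.18/160 = 1.1 × 10⁻³ kg m⁻⁴
  242–255 m: Δρ/Δz = 0.15/13 = 0.012 kg m⁻⁴
The largest gradient is in the 42–47 m interval — the pycnocline.

42–47 m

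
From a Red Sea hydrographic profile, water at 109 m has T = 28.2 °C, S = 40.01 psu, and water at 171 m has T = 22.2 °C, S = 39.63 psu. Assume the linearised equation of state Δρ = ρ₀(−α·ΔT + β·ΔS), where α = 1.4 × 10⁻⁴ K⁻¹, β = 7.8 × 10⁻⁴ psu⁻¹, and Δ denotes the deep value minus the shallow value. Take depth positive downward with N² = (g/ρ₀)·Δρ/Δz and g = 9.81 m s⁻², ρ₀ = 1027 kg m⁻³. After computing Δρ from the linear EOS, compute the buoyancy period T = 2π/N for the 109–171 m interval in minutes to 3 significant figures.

11.3 min

ΔT = -6.0 K, ΔS = -0.38 psu (deep − shallow).
Δρ/ρ₀ = −αΔT + βΔS = 8.40 × 10⁻⁴ − 2.964 × 10⁻⁴ = 5.436 × 10⁻⁴, so Δρ ≈ 0.5583 kg m⁻³.
N² = (g/ρ₀)·Δρ/Δz = g·(Δρ/ρ₀)/Δz = 9.81 × 5.436 × 10⁻⁴ / 62 = 8.6012 × 10⁻⁵ s⁻².
N = √(8.6012 × 10⁻⁵) = 9.2743 × 10⁻³ rad s⁻¹ → T = 2π/N = 677.48 s = 11.291 min ≈ 11.3 min.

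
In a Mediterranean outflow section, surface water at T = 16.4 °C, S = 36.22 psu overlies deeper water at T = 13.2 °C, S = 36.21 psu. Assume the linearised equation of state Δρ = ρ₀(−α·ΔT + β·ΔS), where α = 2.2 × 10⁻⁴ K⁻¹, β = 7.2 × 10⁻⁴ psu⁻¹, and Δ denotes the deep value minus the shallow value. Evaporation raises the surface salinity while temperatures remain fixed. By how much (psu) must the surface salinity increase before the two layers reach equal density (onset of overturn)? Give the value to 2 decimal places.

Neutral buoyancy requires −α(T_deep − T_surf) + β(S_deep − S_surf′) = 0.
S_surf′ = S_deep − (α/β)·ΔT = 36.21 − (2.2 × 10⁻⁴/7.2 × 10⁻⁴)·(-3.2) = 37.1878 psu.
Increase required: 37.1878 − 36.22 = 0.9678 psu.

0.97 psu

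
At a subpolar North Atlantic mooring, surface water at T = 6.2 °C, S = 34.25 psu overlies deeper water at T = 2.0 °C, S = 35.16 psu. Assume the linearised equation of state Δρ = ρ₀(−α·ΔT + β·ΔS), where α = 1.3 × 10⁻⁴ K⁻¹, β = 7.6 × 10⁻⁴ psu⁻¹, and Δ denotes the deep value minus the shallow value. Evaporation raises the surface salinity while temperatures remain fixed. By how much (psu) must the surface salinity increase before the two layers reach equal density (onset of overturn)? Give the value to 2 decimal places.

1.63 psu

Neutral buoyancy requires −α(T_deep − T_surf) + β(S_deep − S_surf′) = 0.
S_surf′ = S_deep − (α/β)·ΔT = 35.16 − (1.3 × 10⁻⁴/7.6 × 10⁻⁴)·(-4.2) = 35.8784 psu.
Increase required: 35.8784 − 34.25 = 1.6284 psu.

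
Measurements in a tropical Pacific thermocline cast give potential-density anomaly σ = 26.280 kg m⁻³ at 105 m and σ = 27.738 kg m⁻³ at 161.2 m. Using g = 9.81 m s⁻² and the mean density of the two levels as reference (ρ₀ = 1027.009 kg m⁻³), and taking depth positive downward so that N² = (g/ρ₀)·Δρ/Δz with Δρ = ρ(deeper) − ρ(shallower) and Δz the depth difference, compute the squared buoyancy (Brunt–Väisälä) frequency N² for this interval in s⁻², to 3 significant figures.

Δρ = 1027.738 − 1026.280 = 1.458 kg m⁻³ over Δz = 161.2 − 105 = 56.2 m.
N² = (9.81/1027.009) × (1.458/56.2) = 2.4781 × 10⁻⁴ s⁻² ≈ 2.48 × 10⁻⁴ s⁻².

2.48 × 10⁻⁴ s⁻²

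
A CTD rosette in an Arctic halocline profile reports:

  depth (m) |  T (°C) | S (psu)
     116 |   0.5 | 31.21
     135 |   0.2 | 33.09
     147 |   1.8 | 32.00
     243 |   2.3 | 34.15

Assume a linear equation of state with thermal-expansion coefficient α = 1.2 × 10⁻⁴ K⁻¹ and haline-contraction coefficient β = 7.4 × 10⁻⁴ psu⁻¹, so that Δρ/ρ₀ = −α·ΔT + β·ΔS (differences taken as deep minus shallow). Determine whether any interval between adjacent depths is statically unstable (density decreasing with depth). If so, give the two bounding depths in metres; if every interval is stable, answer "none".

135–147 m

Evaluate Δρ/ρ₀ = −αΔT + βΔS across each adjacent pair:
  116–135 m: −αΔT+βΔS = −(1.2 × 10⁻⁴)(-0.3)+(7.4 × 10⁻⁴)(+1.88) = 1.4 × 10⁻³ → stable
  135–147 m: −αΔT+βΔS = −(1.2 × 10⁻⁴)(+1.6)+(7.4 × 10⁻⁴)(-1.09) = -1.0 × 10⁻³ → UNSTABLE
  147–243 m: −αΔT+βΔS = −(1.2 × 10⁻⁴)(+0.5)+(7.4 × 10⁻⁴)(+2.15) = 1.5 × 10⁻³ → stable
The 135–147 m interval has Δρ < 0: lighter water underlies denser water.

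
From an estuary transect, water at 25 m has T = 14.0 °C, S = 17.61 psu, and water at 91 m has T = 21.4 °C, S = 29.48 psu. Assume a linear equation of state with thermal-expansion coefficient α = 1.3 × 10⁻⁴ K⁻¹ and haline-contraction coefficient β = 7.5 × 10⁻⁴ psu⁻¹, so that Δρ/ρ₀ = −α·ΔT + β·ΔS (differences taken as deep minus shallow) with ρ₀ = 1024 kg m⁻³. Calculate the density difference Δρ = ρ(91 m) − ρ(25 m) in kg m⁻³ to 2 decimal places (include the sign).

+8.13 kg m⁻³

ΔT = +7.4 K, ΔS = +11.87 psu (deep − shallow).
Δρ/ρ₀ = −(1.3 × 10⁻⁴)(+7.4) + (7.5 × 10⁻⁴)(+11.87) = 7.9405 × 10⁻³.
Δρ = 1024 × (7.9405 × 10⁻³) = +8.13 kg m⁻³.
Positive Δρ: denser below, stable.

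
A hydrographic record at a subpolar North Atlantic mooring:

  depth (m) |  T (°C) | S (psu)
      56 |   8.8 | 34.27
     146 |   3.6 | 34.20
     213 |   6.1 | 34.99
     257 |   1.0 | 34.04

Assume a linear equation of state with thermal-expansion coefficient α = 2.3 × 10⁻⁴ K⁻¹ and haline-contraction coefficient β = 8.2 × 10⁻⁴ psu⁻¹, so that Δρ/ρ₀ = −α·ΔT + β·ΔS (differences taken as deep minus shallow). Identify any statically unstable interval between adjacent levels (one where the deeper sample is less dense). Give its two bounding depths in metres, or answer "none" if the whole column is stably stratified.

none

Evaluate Δρ/ρ₀ = −αΔT + βΔS across each adjacent pair:
  56–146 m: −αΔT+βΔS = −(2.3 × 10⁻⁴)(-5.2)+(8.2 × 10⁻⁴)(-0.07) = 1.1 × 10⁻³ → stable
  146–213 m: −αΔT+βΔS = −(2.3 × 10⁻⁴)(+2.5)+(8.2 × 10⁻⁴)(+0.79) = 7.3 × 10⁻⁵ → stable
  213–257 m: −αΔT+βΔS = −(2.3 × 10⁻⁴)(-5.1)+(8.2 × 10⁻⁴)(-0.95) = 3.9 × 10⁻⁴ → stable
Every interval has Δρ > 0: the column is stably stratified throughout.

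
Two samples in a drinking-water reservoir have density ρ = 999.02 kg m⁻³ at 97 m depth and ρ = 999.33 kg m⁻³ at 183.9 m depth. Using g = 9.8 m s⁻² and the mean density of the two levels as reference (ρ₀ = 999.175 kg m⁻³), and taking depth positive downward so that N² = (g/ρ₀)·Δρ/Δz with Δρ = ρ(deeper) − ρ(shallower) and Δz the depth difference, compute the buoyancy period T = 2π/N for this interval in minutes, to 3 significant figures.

17.7 min

Δρ = 999.33 − 999.02 = 0.31 kg m⁻³ over Δz = 183.9 − 97 = 86.9 m.
N² = (9.8/999.175) × (0.31/86.9) = 3.4989 × 10⁻⁵ s⁻².
N = √(3.4989 × 10⁻⁵) = 5.9152 × 10⁻³ rad s⁻¹, so T = 2π/N = 1.0622 × 10³ s = 17.703 min ≈ 17.7 min.
Since Δρ > 0 the layer is stably stratified.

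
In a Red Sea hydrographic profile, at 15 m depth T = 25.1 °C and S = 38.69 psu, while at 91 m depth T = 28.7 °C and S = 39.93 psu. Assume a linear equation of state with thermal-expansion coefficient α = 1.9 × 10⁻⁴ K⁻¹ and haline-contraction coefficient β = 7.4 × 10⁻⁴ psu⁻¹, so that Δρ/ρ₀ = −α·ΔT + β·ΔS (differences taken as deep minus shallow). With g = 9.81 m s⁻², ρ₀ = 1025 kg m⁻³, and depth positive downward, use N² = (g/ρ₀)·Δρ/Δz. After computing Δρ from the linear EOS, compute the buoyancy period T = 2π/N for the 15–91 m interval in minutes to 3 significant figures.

ΔT = +3.6 K, ΔS = +1.24 psu (deep − shallow).
Δρ/ρ₀ = −αΔT + βΔS = -6.84 × 10⁻⁴ + 9.176 × 10⁻⁴ = 2.336 × 10⁻⁴, so Δρ ≈ 0.2394 kg m⁻³.
N² = (g/ρ₀)·Δρ/Δz = g·(Δρ/ρ₀)/Δz = 9.81 × 2.336 × 10⁻⁴ / 76 = 3.0153 × 10⁻⁵ s⁻².
N = √(3.0153 × 10⁻⁵) = 5.4912 × 10⁻³ rad s⁻¹ → T = 2π/N = 1.1442 × 10³ s = 19.070 min ≈ 19.1 min.

19.1 min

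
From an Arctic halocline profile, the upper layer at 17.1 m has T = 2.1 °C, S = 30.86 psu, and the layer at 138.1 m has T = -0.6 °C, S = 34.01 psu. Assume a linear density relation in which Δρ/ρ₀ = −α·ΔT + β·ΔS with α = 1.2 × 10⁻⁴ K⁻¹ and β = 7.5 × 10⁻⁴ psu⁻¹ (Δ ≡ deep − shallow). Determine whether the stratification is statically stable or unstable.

ΔT = -0.6 − 2.1 = -2.7 K and ΔS = 34.01 − 30.86 = +3.15 psu (deep − shallow).
−αΔT = 3.24 × 10⁻⁴; βΔS = 2.3625 × 10⁻³; sum Δρ/ρ₀ = 2.6865 × 10⁻³.
Δρ/ρ₀ > 0, so Δρ > 0: deeper water is denser → statically stable.

stable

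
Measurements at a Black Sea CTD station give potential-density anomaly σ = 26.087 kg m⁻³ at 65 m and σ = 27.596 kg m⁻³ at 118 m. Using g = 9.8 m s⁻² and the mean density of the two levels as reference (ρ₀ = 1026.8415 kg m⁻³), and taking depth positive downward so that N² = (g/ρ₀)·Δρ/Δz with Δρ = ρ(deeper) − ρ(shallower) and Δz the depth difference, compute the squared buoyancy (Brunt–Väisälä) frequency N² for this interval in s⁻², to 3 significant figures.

Δρ = 1027.596 − 1026.087 = 1.509 kg m⁻³ over Δz = 118 − 65 = 53 m.
N² = (9.8/1026.8415) × (1.509/53) = 2.7173 × 10⁻⁴ s⁻² ≈ 2.72 × 10⁻⁴ s⁻².

2.72 × 10⁻⁴ s⁻²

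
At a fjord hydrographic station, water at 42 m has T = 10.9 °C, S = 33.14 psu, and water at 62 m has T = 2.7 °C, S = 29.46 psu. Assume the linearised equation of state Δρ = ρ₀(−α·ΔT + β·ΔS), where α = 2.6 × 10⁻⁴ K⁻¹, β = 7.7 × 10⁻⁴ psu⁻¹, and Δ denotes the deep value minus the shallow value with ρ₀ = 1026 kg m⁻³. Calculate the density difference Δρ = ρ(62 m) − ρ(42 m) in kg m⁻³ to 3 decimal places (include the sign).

-0.720 kg m⁻³

ΔT = -8.2 K, ΔS = -3.68 psu (deep − shallow).
Δρ/ρ₀ = −(2.6 × 10⁻⁴)(-8.2) + (7.7 × 10⁻⁴)(-3.68) = -7.016 × 10⁻⁴.
Δρ = 1026 × (-7.016 × 10⁻⁴) = -0.720 kg m⁻³.
Negative Δρ: lighter below, statically unstable.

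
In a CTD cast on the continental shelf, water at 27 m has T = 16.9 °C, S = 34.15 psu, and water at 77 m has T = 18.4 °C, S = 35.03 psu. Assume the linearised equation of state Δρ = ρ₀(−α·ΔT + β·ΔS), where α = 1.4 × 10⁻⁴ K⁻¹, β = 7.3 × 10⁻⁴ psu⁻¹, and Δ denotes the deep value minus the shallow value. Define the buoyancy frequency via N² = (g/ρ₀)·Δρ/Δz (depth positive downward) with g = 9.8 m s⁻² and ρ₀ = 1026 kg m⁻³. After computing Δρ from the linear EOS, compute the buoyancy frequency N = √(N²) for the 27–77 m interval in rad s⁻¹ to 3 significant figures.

9.21 × 10⁻³ rad s⁻¹

ΔT = +1.5 K, ΔS = +0.88 psu (deep − shallow).
Δρ/ρ₀ = −αΔT + βΔS = -2.10 × 10⁻⁴ + 6.424 × 10⁻⁴ = 4.324 × 10⁻⁴, so Δρ ≈ 0.4436 kg m⁻³.
N² = (g/ρ₀)·Δρ/Δz = g·(Δρ/ρ₀)/Δz = 9.8 × 4.324 × 10⁻⁴ / 50 = 8.4750 × 10⁻⁵ s⁻².
N = √(8.4750 × 10⁻⁵) = 9.2060 × 10⁻³ rad s⁻¹ ≈ 9.21 × 10⁻³ rad s⁻¹.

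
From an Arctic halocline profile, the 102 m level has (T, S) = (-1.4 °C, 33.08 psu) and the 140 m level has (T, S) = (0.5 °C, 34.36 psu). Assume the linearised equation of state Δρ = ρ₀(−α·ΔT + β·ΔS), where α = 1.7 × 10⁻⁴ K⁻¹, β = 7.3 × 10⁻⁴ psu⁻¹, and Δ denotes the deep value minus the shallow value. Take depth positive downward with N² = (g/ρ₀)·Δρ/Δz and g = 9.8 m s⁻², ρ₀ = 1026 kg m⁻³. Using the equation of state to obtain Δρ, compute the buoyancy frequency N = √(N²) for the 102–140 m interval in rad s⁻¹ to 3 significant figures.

0.0126 rad s⁻¹

ΔT = +1.9 K, ΔS = +1.28 psu (deep − shallow).
Δρ/ρ₀ = −αΔT + βΔS = -3.23 × 10⁻⁴ + 9.344 × 10⁻⁴ = 6.114 × 10⁻⁴, so Δρ ≈ 0.6273 kg m⁻³.
N² = (g/ρ₀)·Δρ/Δz = g·(Δρ/ρ₀)/Δz = 9.8 × 6.114 × 10⁻⁴ / 38 = 1.5768 × 10⁻⁴ s⁻².
N = √(1.5768 × 10⁻⁴) = 0.012557 rad s⁻¹ ≈ 0.0126 rad s⁻¹.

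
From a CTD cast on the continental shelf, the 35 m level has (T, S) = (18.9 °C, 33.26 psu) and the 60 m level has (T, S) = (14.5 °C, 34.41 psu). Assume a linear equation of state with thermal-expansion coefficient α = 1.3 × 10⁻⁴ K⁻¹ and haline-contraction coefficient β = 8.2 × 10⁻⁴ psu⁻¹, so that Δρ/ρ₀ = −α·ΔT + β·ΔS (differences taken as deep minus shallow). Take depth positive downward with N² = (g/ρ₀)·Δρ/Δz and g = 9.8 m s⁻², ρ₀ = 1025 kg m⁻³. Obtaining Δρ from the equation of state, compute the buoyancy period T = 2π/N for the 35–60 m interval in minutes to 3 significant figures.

ΔT = -4.4 K, ΔS = +1.15 psu (deep − shallow).
Δρ/ρ₀ = −αΔT + βΔS = 5.72 × 10⁻⁴ + 9.43 × 10⁻⁴ = 1.515 × 10⁻³, so Δρ ≈ 1.553 kg m⁻³.
N² = (g/ρ₀)·Δρ/Δz = g·(Δρ/ρ₀)/Δz = 9.8 × 1.515 × 10⁻³ / 25 = 5.9388 × 10⁻⁴ s⁻².
N = √(5.9388 × 10⁻⁴) = 0.024370 rad s⁻¹ → T = 2π/N = 257.82 s = 4.2970 min ≈ 4.30 min.

4.30 min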